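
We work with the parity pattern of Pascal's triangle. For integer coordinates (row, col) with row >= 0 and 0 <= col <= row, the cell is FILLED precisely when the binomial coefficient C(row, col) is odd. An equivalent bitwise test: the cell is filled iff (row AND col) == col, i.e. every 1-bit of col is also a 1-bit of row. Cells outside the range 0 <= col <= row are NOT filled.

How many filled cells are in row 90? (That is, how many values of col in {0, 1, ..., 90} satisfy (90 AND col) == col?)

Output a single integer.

Answer: 16

Derivation:
90 in binary = 1011010
popcount(90) = number of 1-bits in 1011010 = 4
A col c satisfies (90 AND c) == c iff every set bit of c is also set in 90; each of the 4 set bits of 90 can independently be on or off in c.
count = 2^4 = 16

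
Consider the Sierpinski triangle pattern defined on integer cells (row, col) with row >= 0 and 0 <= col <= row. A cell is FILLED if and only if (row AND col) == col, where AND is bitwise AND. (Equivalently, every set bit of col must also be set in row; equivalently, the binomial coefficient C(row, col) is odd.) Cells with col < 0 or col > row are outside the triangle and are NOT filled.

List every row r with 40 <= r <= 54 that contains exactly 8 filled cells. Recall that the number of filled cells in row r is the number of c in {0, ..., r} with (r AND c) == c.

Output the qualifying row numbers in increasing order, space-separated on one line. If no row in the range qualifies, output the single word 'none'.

Answer: 41 42 44 49 50 52

Derivation:
Row r has 2^popcount(r) filled cells, so we need popcount(r) = log2(8) = 3.
Scan r = 40..54 and keep those with exactly 3 one-bits:
r=40=101000 popcount=2 -> skip
r=41=101001 popcount=3 -> KEEP
r=42=101010 popcount=3 -> KEEP
r=43=101011 popcount=4 -> skip
r=44=101100 popcount=3 -> KEEP
r=45=101101 popcount=4 -> skip
r=46=101110 popcount=4 -> skip
r=47=101111 popcount=5 -> skip
r=48=110000 popcount=2 -> skip
r=49=110001 popcount=3 -> KEEP
r=50=110010 popcount=3 -> KEEP
r=51=110011 popcount=4 -> skip
r=52=110100 popcount=3 -> KEEP
r=53=110101 popcount=4 -> skip
r=54=110110 popcount=4 -> skip
Kept rows: 41 42 44 49 50 52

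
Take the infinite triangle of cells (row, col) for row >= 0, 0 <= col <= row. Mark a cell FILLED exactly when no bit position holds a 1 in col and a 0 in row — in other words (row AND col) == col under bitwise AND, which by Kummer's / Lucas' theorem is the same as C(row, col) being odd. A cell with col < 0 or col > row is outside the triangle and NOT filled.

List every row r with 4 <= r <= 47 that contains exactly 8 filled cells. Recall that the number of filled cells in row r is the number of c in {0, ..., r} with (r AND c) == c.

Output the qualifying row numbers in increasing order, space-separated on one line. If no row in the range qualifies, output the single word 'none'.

Answer: 7 11 13 14 19 21 22 25 26 28 35 37 38 41 42 44

Derivation:
Row r has 2^popcount(r) filled cells, so we need popcount(r) = log2(8) = 3.
Scan r = 4..47 and keep those with exactly 3 one-bits:
r=4=100 popcount=1 -> skip
r=5=101 popcount=2 -> skip
r=6=110 popcount=2 -> skip
r=7=111 popcount=3 -> KEEP
r=8=1000 popcount=1 -> skip
r=9=1001 popcount=2 -> skip
r=10=1010 popcount=2 -> skip
r=11=1011 popcount=3 -> KEEP
r=12=1100 popcount=2 -> skip
r=13=1101 popcount=3 -> KEEP
r=14=1110 popcount=3 -> KEEP
r=15=1111 popcount=4 -> skip
r=16=10000 popcount=1 -> skip
r=17=10001 popcount=2 -> skip
r=18=10010 popcount=2 -> skip
r=19=10011 popcount=3 -> KEEP
r=20=10100 popcount=2 -> skip
r=21=10101 popcount=3 -> KEEP
r=22=10110 popcount=3 -> KEEP
r=23=10111 popcount=4 -> skip
r=24=11000 popcount=2 -> skip
r=25=11001 popcount=3 -> KEEP
r=26=11010 popcount=3 -> KEEP
r=27=11011 popcount=4 -> skip
r=28=11100 popcount=3 -> KEEP
r=29=11101 popcount=4 -> skip
r=30=11110 popcount=4 -> skip
r=31=11111 popcount=5 -> skip
r=32=100000 popcount=1 -> skip
r=33=100001 popcount=2 -> skip
r=34=100010 popcount=2 -> skip
r=35=100011 popcount=3 -> KEEP
r=36=100100 popcount=2 -> skip
r=37=100101 popcount=3 -> KEEP
r=38=100110 popcount=3 -> KEEP
r=39=100111 popcount=4 -> skip
r=40=101000 popcount=2 -> skip
r=41=101001 popcount=3 -> KEEP
r=42=101010 popcount=3 -> KEEP
r=43=101011 popcount=4 -> skip
r=44=101100 popcount=3 -> KEEP
r=45=101101 popcount=4 -> skip
r=46=101110 popcount=4 -> skip
r=47=101111 popcount=5 -> skip
Kept rows: 7 11 13 14 19 21 22 25 26 28 35 37 38 41 42 44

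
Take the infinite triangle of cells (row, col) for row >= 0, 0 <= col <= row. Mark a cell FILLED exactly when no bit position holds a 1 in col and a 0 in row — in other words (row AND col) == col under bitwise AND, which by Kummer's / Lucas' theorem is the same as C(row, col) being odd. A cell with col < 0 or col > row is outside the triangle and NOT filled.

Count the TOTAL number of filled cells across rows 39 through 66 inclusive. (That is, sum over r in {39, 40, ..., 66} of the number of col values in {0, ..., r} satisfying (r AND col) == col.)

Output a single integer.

Answer: 458

Derivation:
r39=100111 pc4: +16 =16
r40=101000 pc2: +4 =20
r41=101001 pc3: +8 =28
r42=101010 pc3: +8 =36
r43=101011 pc4: +16 =52
r44=101100 pc3: +8 =60
r45=101101 pc4: +16 =76
r46=101110 pc4: +16 =92
r47=101111 pc5: +32 =124
r48=110000 pc2: +4 =128
r49=110001 pc3: +8 =136
r50=110010 pc3: +8 =144
r51=110011 pc4: +16 =160
r52=110100 pc3: +8 =168
r53=110101 pc4: +16 =184
r54=110110 pc4: +16 =200
r55=110111 pc5: +32 =232
r56=111000 pc3: +8 =240
r57=111001 pc4: +16 =256
r58=111010 pc4: +16 =272
r59=111011 pc5: +32 =304
r60=111100 pc4: +16 =320
r61=111101 pc5: +32 =352
r62=111110 pc5: +32 =384
r63=111111 pc6: +64 =448
r64=1000000 pc1: +2 =450
r65=1000001 pc2: +4 =454
r66=1000010 pc2: +4 =458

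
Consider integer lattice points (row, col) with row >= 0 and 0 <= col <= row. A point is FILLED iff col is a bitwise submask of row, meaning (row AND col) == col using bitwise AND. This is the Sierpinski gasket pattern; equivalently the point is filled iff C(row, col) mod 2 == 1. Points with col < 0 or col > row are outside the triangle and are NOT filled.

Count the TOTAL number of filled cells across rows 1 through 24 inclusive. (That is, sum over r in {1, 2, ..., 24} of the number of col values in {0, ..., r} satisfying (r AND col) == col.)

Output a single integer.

r1=1 pc1: +2 =2
r2=10 pc1: +2 =4
r3=11 pc2: +4 =8
r4=100 pc1: +2 =10
r5=101 pc2: +4 =14
r6=110 pc2: +4 =18
r7=111 pc3: +8 =26
r8=1000 pc1: +2 =28
r9=1001 pc2: +4 =32
r10=1010 pc2: +4 =36
r11=1011 pc3: +8 =44
r12=1100 pc2: +4 =48
r13=1101 pc3: +8 =56
r14=1110 pc3: +8 =64
r15=1111 pc4: +16 =80
r16=10000 pc1: +2 =82
r17=10001 pc2: +4 =86
r18=10010 pc2: +4 =90
r19=10011 pc3: +8 =98
r20=10100 pc2: +4 =102
r21=10101 pc3: +8 =110
r22=10110 pc3: +8 =118
r23=10111 pc4: +16 =134
r24=11000 pc2: +4 =138

Answer: 138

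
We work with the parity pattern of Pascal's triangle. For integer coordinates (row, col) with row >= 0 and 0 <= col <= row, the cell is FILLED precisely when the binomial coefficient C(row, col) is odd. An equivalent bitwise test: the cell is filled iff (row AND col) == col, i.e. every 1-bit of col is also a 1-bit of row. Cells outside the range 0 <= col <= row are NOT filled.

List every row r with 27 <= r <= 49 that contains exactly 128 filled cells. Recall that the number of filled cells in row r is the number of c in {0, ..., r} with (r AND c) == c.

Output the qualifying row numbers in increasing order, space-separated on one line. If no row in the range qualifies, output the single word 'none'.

Answer: none

Derivation:
Row r has 2^popcount(r) filled cells, so we need popcount(r) = log2(128) = 7.
Scan r = 27..49 and keep those with exactly 7 one-bits:
r=27=11011 popcount=4 -> skip
r=28=11100 popcount=3 -> skip
r=29=11101 popcount=4 -> skip
r=30=11110 popcount=4 -> skip
r=31=11111 popcount=5 -> skip
r=32=100000 popcount=1 -> skip
r=33=100001 popcount=2 -> skip
r=34=100010 popcount=2 -> skip
r=35=100011 popcount=3 -> skip
r=36=100100 popcount=2 -> skip
r=37=100101 popcount=3 -> skip
r=38=100110 popcount=3 -> skip
r=39=100111 popcount=4 -> skip
r=40=101000 popcount=2 -> skip
r=41=101001 popcount=3 -> skip
r=42=101010 popcount=3 -> skip
r=43=101011 popcount=4 -> skip
r=44=101100 popcount=3 -> skip
r=45=101101 popcount=4 -> skip
r=46=101110 popcount=4 -> skip
r=47=101111 popcount=5 -> skip
r=48=110000 popcount=2 -> skip
r=49=110001 popcount=3 -> skip
Kept rows: none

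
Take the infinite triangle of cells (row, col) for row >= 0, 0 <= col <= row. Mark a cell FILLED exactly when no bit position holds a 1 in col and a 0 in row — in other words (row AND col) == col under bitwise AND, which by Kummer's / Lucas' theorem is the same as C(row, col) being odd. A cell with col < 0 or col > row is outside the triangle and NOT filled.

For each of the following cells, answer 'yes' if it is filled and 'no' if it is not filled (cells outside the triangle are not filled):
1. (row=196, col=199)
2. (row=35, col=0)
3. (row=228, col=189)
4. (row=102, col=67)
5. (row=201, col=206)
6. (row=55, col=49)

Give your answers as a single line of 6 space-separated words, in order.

Answer: no yes no no no yes

Derivation:
(196,199): col outside [0, 196] -> not filled
(35,0): row=0b100011, col=0b0, row AND col = 0b0 = 0; 0 == 0 -> filled
(228,189): row=0b11100100, col=0b10111101, row AND col = 0b10100100 = 164; 164 != 189 -> empty
(102,67): row=0b1100110, col=0b1000011, row AND col = 0b1000010 = 66; 66 != 67 -> empty
(201,206): col outside [0, 201] -> not filled
(55,49): row=0b110111, col=0b110001, row AND col = 0b110001 = 49; 49 == 49 -> filled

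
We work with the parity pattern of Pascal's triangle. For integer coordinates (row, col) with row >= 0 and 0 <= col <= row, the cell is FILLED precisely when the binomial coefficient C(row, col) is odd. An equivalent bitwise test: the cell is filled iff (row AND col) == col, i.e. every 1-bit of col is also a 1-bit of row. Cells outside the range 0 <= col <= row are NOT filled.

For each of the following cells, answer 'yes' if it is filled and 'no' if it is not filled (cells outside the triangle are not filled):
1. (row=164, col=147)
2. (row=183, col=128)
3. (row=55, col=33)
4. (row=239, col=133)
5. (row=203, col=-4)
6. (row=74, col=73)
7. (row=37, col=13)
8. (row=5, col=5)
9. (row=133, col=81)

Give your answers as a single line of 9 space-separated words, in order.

Answer: no yes yes yes no no no yes no

Derivation:
(164,147): row=0b10100100, col=0b10010011, row AND col = 0b10000000 = 128; 128 != 147 -> empty
(183,128): row=0b10110111, col=0b10000000, row AND col = 0b10000000 = 128; 128 == 128 -> filled
(55,33): row=0b110111, col=0b100001, row AND col = 0b100001 = 33; 33 == 33 -> filled
(239,133): row=0b11101111, col=0b10000101, row AND col = 0b10000101 = 133; 133 == 133 -> filled
(203,-4): col outside [0, 203] -> not filled
(74,73): row=0b1001010, col=0b1001001, row AND col = 0b1001000 = 72; 72 != 73 -> empty
(37,13): row=0b100101, col=0b1101, row AND col = 0b101 = 5; 5 != 13 -> empty
(5,5): row=0b101, col=0b101, row AND col = 0b101 = 5; 5 == 5 -> filled
(133,81): row=0b10000101, col=0b1010001, row AND col = 0b1 = 1; 1 != 81 -> empty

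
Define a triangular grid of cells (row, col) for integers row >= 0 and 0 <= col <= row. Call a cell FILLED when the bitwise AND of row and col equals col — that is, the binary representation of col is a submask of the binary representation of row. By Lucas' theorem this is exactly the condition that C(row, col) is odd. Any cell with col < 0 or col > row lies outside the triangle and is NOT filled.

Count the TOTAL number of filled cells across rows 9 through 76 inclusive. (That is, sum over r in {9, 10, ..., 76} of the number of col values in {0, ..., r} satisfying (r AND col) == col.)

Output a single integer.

r9=1001 pc2: +4 =4
r10=1010 pc2: +4 =8
r11=1011 pc3: +8 =16
r12=1100 pc2: +4 =20
r13=1101 pc3: +8 =28
r14=1110 pc3: +8 =36
r15=1111 pc4: +16 =52
r16=10000 pc1: +2 =54
r17=10001 pc2: +4 =58
r18=10010 pc2: +4 =62
r19=10011 pc3: +8 =70
r20=10100 pc2: +4 =74
r21=10101 pc3: +8 =82
r22=10110 pc3: +8 =90
r23=10111 pc4: +16 =106
r24=11000 pc2: +4 =110
r25=11001 pc3: +8 =118
r26=11010 pc3: +8 =126
r27=11011 pc4: +16 =142
r28=11100 pc3: +8 =150
r29=11101 pc4: +16 =166
r30=11110 pc4: +16 =182
r31=11111 pc5: +32 =214
r32=100000 pc1: +2 =216
r33=100001 pc2: +4 =220
r34=100010 pc2: +4 =224
r35=100011 pc3: +8 =232
r36=100100 pc2: +4 =236
r37=100101 pc3: +8 =244
r38=100110 pc3: +8 =252
r39=100111 pc4: +16 =268
r40=101000 pc2: +4 =272
r41=101001 pc3: +8 =280
r42=101010 pc3: +8 =288
r43=101011 pc4: +16 =304
r44=101100 pc3: +8 =312
r45=101101 pc4: +16 =328
r46=101110 pc4: +16 =344
r47=101111 pc5: +32 =376
r48=110000 pc2: +4 =380
r49=110001 pc3: +8 =388
r50=110010 pc3: +8 =396
r51=110011 pc4: +16 =412
r52=110100 pc3: +8 =420
r53=110101 pc4: +16 =436
r54=110110 pc4: +16 =452
r55=110111 pc5: +32 =484
r56=111000 pc3: +8 =492
r57=111001 pc4: +16 =508
r58=111010 pc4: +16 =524
r59=111011 pc5: +32 =556
r60=111100 pc4: +16 =572
r61=111101 pc5: +32 =604
r62=111110 pc5: +32 =636
r63=111111 pc6: +64 =700
r64=1000000 pc1: +2 =702
r65=1000001 pc2: +4 =706
r66=1000010 pc2: +4 =710
r67=1000011 pc3: +8 =718
r68=1000100 pc2: +4 =722
r69=1000101 pc3: +8 =730
r70=1000110 pc3: +8 =738
r71=1000111 pc4: +16 =754
r72=1001000 pc2: +4 =758
r73=1001001 pc3: +8 =766
r74=1001010 pc3: +8 =774
r75=1001011 pc4: +16 =790
r76=1001100 pc3: +8 =798

Answer: 798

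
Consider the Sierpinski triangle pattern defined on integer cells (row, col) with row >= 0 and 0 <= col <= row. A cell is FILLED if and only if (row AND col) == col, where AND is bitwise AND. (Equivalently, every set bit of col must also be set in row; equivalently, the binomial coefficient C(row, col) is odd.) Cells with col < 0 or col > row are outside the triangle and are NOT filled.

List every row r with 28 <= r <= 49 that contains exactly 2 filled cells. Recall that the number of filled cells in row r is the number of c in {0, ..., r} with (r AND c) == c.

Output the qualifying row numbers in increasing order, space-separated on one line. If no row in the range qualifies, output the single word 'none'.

Answer: 32

Derivation:
Row r has 2^popcount(r) filled cells, so we need popcount(r) = log2(2) = 1.
Scan r = 28..49 and keep those with exactly 1 one-bits:
r=28=11100 popcount=3 -> skip
r=29=11101 popcount=4 -> skip
r=30=11110 popcount=4 -> skip
r=31=11111 popcount=5 -> skip
r=32=100000 popcount=1 -> KEEP
r=33=100001 popcount=2 -> skip
r=34=100010 popcount=2 -> skip
r=35=100011 popcount=3 -> skip
r=36=100100 popcount=2 -> skip
r=37=100101 popcount=3 -> skip
r=38=100110 popcount=3 -> skip
r=39=100111 popcount=4 -> skip
r=40=101000 popcount=2 -> skip
r=41=101001 popcount=3 -> skip
r=42=101010 popcount=3 -> skip
r=43=101011 popcount=4 -> skip
r=44=101100 popcount=3 -> skip
r=45=101101 popcount=4 -> skip
r=46=101110 popcount=4 -> skip
r=47=101111 popcount=5 -> skip
r=48=110000 popcount=2 -> skip
r=49=110001 popcount=3 -> skip
Kept rows: 32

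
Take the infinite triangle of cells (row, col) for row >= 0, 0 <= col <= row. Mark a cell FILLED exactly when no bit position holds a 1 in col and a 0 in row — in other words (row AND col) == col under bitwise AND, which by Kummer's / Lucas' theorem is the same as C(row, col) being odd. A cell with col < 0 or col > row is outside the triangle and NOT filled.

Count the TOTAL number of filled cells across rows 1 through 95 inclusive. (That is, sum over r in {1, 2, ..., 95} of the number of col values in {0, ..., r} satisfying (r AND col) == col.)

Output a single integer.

r1=1 pc1: +2 =2
r2=10 pc1: +2 =4
r3=11 pc2: +4 =8
r4=100 pc1: +2 =10
r5=101 pc2: +4 =14
r6=110 pc2: +4 =18
r7=111 pc3: +8 =26
r8=1000 pc1: +2 =28
r9=1001 pc2: +4 =32
r10=1010 pc2: +4 =36
r11=1011 pc3: +8 =44
r12=1100 pc2: +4 =48
r13=1101 pc3: +8 =56
r14=1110 pc3: +8 =64
r15=1111 pc4: +16 =80
r16=10000 pc1: +2 =82
r17=10001 pc2: +4 =86
r18=10010 pc2: +4 =90
r19=10011 pc3: +8 =98
r20=10100 pc2: +4 =102
r21=10101 pc3: +8 =110
r22=10110 pc3: +8 =118
r23=10111 pc4: +16 =134
r24=11000 pc2: +4 =138
r25=11001 pc3: +8 =146
r26=11010 pc3: +8 =154
r27=11011 pc4: +16 =170
r28=11100 pc3: +8 =178
r29=11101 pc4: +16 =194
r30=11110 pc4: +16 =210
r31=11111 pc5: +32 =242
r32=100000 pc1: +2 =244
r33=100001 pc2: +4 =248
r34=100010 pc2: +4 =252
r35=100011 pc3: +8 =260
r36=100100 pc2: +4 =264
r37=100101 pc3: +8 =272
r38=100110 pc3: +8 =280
r39=100111 pc4: +16 =296
r40=101000 pc2: +4 =300
r41=101001 pc3: +8 =308
r42=101010 pc3: +8 =316
r43=101011 pc4: +16 =332
r44=101100 pc3: +8 =340
r45=101101 pc4: +16 =356
r46=101110 pc4: +16 =372
r47=101111 pc5: +32 =404
r48=110000 pc2: +4 =408
r49=110001 pc3: +8 =416
r50=110010 pc3: +8 =424
r51=110011 pc4: +16 =440
r52=110100 pc3: +8 =448
r53=110101 pc4: +16 =464
r54=110110 pc4: +16 =480
r55=110111 pc5: +32 =512
r56=111000 pc3: +8 =520
r57=111001 pc4: +16 =536
r58=111010 pc4: +16 =552
r59=111011 pc5: +32 =584
r60=111100 pc4: +16 =600
r61=111101 pc5: +32 =632
r62=111110 pc5: +32 =664
r63=111111 pc6: +64 =728
r64=1000000 pc1: +2 =730
r65=1000001 pc2: +4 =734
r66=1000010 pc2: +4 =738
r67=1000011 pc3: +8 =746
r68=1000100 pc2: +4 =750
r69=1000101 pc3: +8 =758
r70=1000110 pc3: +8 =766
r71=1000111 pc4: +16 =782
r72=1001000 pc2: +4 =786
r73=1001001 pc3: +8 =794
r74=1001010 pc3: +8 =802
r75=1001011 pc4: +16 =818
r76=1001100 pc3: +8 =826
r77=1001101 pc4: +16 =842
r78=1001110 pc4: +16 =858
r79=1001111 pc5: +32 =890
r80=1010000 pc2: +4 =894
r81=1010001 pc3: +8 =902
r82=1010010 pc3: +8 =910
r83=1010011 pc4: +16 =926
r84=1010100 pc3: +8 =934
r85=1010101 pc4: +16 =950
r86=1010110 pc4: +16 =966
r87=1010111 pc5: +32 =998
r88=1011000 pc3: +8 =1006
r89=1011001 pc4: +16 =1022
r90=1011010 pc4: +16 =1038
r91=1011011 pc5: +32 =1070
r92=1011100 pc4: +16 =1086
r93=1011101 pc5: +32 =1118
r94=1011110 pc5: +32 =1150
r95=1011111 pc6: +64 =1214

Answer: 1214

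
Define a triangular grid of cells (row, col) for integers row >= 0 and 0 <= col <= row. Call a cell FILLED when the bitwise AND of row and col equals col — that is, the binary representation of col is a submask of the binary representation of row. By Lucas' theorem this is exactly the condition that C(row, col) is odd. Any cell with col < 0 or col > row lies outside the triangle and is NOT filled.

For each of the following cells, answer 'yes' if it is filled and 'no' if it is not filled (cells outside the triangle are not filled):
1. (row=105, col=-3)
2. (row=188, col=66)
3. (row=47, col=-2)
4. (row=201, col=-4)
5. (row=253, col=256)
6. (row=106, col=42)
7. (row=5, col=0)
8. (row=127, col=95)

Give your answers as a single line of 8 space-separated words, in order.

Answer: no no no no no yes yes yes

Derivation:
(105,-3): col outside [0, 105] -> not filled
(188,66): row=0b10111100, col=0b1000010, row AND col = 0b0 = 0; 0 != 66 -> empty
(47,-2): col outside [0, 47] -> not filled
(201,-4): col outside [0, 201] -> not filled
(253,256): col outside [0, 253] -> not filled
(106,42): row=0b1101010, col=0b101010, row AND col = 0b101010 = 42; 42 == 42 -> filled
(5,0): row=0b101, col=0b0, row AND col = 0b0 = 0; 0 == 0 -> filled
(127,95): row=0b1111111, col=0b1011111, row AND col = 0b1011111 = 95; 95 == 95 -> filled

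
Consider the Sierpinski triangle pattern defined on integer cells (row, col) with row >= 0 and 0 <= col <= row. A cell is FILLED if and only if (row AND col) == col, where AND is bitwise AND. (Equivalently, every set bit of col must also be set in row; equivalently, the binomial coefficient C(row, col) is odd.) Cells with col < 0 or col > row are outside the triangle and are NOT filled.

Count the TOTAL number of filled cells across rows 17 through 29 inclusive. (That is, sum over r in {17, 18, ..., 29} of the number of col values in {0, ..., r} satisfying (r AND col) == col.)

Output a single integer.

Answer: 112

Derivation:
r17=10001 pc2: +4 =4
r18=10010 pc2: +4 =8
r19=10011 pc3: +8 =16
r20=10100 pc2: +4 =20
r21=10101 pc3: +8 =28
r22=10110 pc3: +8 =36
r23=10111 pc4: +16 =52
r24=11000 pc2: +4 =56
r25=11001 pc3: +8 =64
r26=11010 pc3: +8 =72
r27=11011 pc4: +16 =88
r28=11100 pc3: +8 =96
r29=11101 pc4: +16 =112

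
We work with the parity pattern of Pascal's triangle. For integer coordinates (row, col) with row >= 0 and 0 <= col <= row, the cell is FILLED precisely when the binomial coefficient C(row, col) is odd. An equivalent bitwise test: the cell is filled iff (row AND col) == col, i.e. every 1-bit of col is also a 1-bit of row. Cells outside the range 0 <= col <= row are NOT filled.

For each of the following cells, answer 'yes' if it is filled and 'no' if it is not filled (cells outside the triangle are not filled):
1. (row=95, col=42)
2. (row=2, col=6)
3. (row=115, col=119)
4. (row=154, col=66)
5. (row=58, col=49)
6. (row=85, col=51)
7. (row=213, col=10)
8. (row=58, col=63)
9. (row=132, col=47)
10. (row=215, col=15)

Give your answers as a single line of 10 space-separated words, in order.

(95,42): row=0b1011111, col=0b101010, row AND col = 0b1010 = 10; 10 != 42 -> empty
(2,6): col outside [0, 2] -> not filled
(115,119): col outside [0, 115] -> not filled
(154,66): row=0b10011010, col=0b1000010, row AND col = 0b10 = 2; 2 != 66 -> empty
(58,49): row=0b111010, col=0b110001, row AND col = 0b110000 = 48; 48 != 49 -> empty
(85,51): row=0b1010101, col=0b110011, row AND col = 0b10001 = 17; 17 != 51 -> empty
(213,10): row=0b11010101, col=0b1010, row AND col = 0b0 = 0; 0 != 10 -> empty
(58,63): col outside [0, 58] -> not filled
(132,47): row=0b10000100, col=0b101111, row AND col = 0b100 = 4; 4 != 47 -> empty
(215,15): row=0b11010111, col=0b1111, row AND col = 0b111 = 7; 7 != 15 -> empty

Answer: no no no no no no no no no no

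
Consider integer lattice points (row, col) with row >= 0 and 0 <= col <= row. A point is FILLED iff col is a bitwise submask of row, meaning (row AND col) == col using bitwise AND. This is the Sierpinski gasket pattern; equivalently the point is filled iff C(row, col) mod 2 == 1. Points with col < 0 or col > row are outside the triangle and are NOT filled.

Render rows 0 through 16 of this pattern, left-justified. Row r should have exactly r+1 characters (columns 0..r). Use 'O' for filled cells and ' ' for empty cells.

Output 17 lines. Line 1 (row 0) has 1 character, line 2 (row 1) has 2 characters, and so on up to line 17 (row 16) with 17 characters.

r0=0: O
r1=1: OO
r2=10: O O
r3=11: OOOO
r4=100: O   O
r5=101: OO  OO
r6=110: O O O O
r7=111: OOOOOOOO
r8=1000: O       O
r9=1001: OO      OO
r10=1010: O O     O O
r11=1011: OOOO    OOOO
r12=1100: O   O   O   O
r13=1101: OO  OO  OO  OO
r14=1110: O O O O O O O O
r15=1111: OOOOOOOOOOOOOOOO
r16=10000: O               O

Answer: O
OO
O O
OOOO
O   O
OO  OO
O O O O
OOOOOOOO
O       O
OO      OO
O O     O O
OOOO    OOOO
O   O   O   O
OO  OO  OO  OO
O O O O O O O O
OOOOOOOOOOOOOOOO
O               O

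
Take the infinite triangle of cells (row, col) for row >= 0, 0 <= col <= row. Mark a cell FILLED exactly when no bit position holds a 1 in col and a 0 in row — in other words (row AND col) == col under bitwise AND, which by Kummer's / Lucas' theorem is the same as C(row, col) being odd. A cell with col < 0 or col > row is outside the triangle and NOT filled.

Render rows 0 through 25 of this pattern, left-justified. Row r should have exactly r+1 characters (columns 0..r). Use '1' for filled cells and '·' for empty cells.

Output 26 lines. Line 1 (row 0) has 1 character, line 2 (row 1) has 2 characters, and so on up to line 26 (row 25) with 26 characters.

Answer: 1
11
1·1
1111
1···1
11··11
1·1·1·1
11111111
1·······1
11······11
1·1·····1·1
1111····1111
1···1···1···1
11··11··11··11
1·1·1·1·1·1·1·1
1111111111111111
1···············1
11··············11
1·1·············1·1
1111············1111
1···1···········1···1
11··11··········11··11
1·1·1·1·········1·1·1·1
11111111········11111111
1·······1·······1·······1
11······11······11······11

Derivation:
r0=0: 1
r1=1: 11
r2=10: 1·1
r3=11: 1111
r4=100: 1···1
r5=101: 11··11
r6=110: 1·1·1·1
r7=111: 11111111
r8=1000: 1·······1
r9=1001: 11······11
r10=1010: 1·1·····1·1
r11=1011: 1111····1111
r12=1100: 1···1···1···1
r13=1101: 11··11··11··11
r14=1110: 1·1·1·1·1·1·1·1
r15=1111: 1111111111111111
r16=10000: 1···············1
r17=10001: 11··············11
r18=10010: 1·1·············1·1
r19=10011: 1111············1111
r20=10100: 1···1···········1···1
r21=10101: 11··11··········11··11
r22=10110: 1·1·1·1·········1·1·1·1
r23=10111: 11111111········11111111
r24=11000: 1·······1·······1·······1
r25=11001: 11······11······11······11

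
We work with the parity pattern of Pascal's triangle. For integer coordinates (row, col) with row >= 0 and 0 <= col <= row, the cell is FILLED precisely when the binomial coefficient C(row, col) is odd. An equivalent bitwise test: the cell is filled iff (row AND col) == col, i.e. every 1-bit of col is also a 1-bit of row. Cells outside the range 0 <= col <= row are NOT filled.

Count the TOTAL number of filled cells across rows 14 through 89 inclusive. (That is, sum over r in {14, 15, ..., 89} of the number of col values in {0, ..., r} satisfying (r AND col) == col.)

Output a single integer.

r14=1110 pc3: +8 =8
r15=1111 pc4: +16 =24
r16=10000 pc1: +2 =26
r17=10001 pc2: +4 =30
r18=10010 pc2: +4 =34
r19=10011 pc3: +8 =42
r20=10100 pc2: +4 =46
r21=10101 pc3: +8 =54
r22=10110 pc3: +8 =62
r23=10111 pc4: +16 =78
r24=11000 pc2: +4 =82
r25=11001 pc3: +8 =90
r26=11010 pc3: +8 =98
r27=11011 pc4: +16 =114
r28=11100 pc3: +8 =122
r29=11101 pc4: +16 =138
r30=11110 pc4: +16 =154
r31=11111 pc5: +32 =186
r32=100000 pc1: +2 =188
r33=100001 pc2: +4 =192
r34=100010 pc2: +4 =196
r35=100011 pc3: +8 =204
r36=100100 pc2: +4 =208
r37=100101 pc3: +8 =216
r38=100110 pc3: +8 =224
r39=100111 pc4: +16 =240
r40=101000 pc2: +4 =244
r41=101001 pc3: +8 =252
r42=101010 pc3: +8 =260
r43=101011 pc4: +16 =276
r44=101100 pc3: +8 =284
r45=101101 pc4: +16 =300
r46=101110 pc4: +16 =316
r47=101111 pc5: +32 =348
r48=110000 pc2: +4 =352
r49=110001 pc3: +8 =360
r50=110010 pc3: +8 =368
r51=110011 pc4: +16 =384
r52=110100 pc3: +8 =392
r53=110101 pc4: +16 =408
r54=110110 pc4: +16 =424
r55=110111 pc5: +32 =456
r56=111000 pc3: +8 =464
r57=111001 pc4: +16 =480
r58=111010 pc4: +16 =496
r59=111011 pc5: +32 =528
r60=111100 pc4: +16 =544
r61=111101 pc5: +32 =576
r62=111110 pc5: +32 =608
r63=111111 pc6: +64 =672
r64=1000000 pc1: +2 =674
r65=1000001 pc2: +4 =678
r66=1000010 pc2: +4 =682
r67=1000011 pc3: +8 =690
r68=1000100 pc2: +4 =694
r69=1000101 pc3: +8 =702
r70=1000110 pc3: +8 =710
r71=1000111 pc4: +16 =726
r72=1001000 pc2: +4 =730
r73=1001001 pc3: +8 =738
r74=1001010 pc3: +8 =746
r75=1001011 pc4: +16 =762
r76=1001100 pc3: +8 =770
r77=1001101 pc4: +16 =786
r78=1001110 pc4: +16 =802
r79=1001111 pc5: +32 =834
r80=1010000 pc2: +4 =838
r81=1010001 pc3: +8 =846
r82=1010010 pc3: +8 =854
r83=1010011 pc4: +16 =870
r84=1010100 pc3: +8 =878
r85=1010101 pc4: +16 =894
r86=1010110 pc4: +16 =910
r87=1010111 pc5: +32 =942
r88=1011000 pc3: +8 =950
r89=1011001 pc4: +16 =966

Answer: 966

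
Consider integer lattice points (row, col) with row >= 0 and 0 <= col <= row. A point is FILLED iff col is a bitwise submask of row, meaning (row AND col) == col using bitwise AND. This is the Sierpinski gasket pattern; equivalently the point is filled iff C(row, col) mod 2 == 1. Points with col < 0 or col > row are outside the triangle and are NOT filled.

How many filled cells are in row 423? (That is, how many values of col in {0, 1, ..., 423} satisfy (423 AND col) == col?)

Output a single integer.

423 in binary = 110100111
popcount(423) = number of 1-bits in 110100111 = 6
A col c satisfies (423 AND c) == c iff every set bit of c is also set in 423; each of the 6 set bits of 423 can independently be on or off in c.
count = 2^6 = 64

Answer: 64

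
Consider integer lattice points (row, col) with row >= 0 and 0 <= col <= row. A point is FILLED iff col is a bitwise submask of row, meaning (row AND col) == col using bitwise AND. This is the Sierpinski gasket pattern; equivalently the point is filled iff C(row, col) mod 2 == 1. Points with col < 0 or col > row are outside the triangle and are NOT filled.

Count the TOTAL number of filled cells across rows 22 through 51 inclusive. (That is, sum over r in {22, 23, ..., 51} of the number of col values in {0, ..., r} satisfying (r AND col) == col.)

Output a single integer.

Answer: 330

Derivation:
r22=10110 pc3: +8 =8
r23=10111 pc4: +16 =24
r24=11000 pc2: +4 =28
r25=11001 pc3: +8 =36
r26=11010 pc3: +8 =44
r27=11011 pc4: +16 =60
r28=11100 pc3: +8 =68
r29=11101 pc4: +16 =84
r30=11110 pc4: +16 =100
r31=11111 pc5: +32 =132
r32=100000 pc1: +2 =134
r33=100001 pc2: +4 =138
r34=100010 pc2: +4 =142
r35=100011 pc3: +8 =150
r36=100100 pc2: +4 =154
r37=100101 pc3: +8 =162
r38=100110 pc3: +8 =170
r39=100111 pc4: +16 =186
r40=101000 pc2: +4 =190
r41=101001 pc3: +8 =198
r42=101010 pc3: +8 =206
r43=101011 pc4: +16 =222
r44=101100 pc3: +8 =230
r45=101101 pc4: +16 =246
r46=101110 pc4: +16 =262
r47=101111 pc5: +32 =294
r48=110000 pc2: +4 =298
r49=110001 pc3: +8 =306
r50=110010 pc3: +8 =314
r51=110011 pc4: +16 =330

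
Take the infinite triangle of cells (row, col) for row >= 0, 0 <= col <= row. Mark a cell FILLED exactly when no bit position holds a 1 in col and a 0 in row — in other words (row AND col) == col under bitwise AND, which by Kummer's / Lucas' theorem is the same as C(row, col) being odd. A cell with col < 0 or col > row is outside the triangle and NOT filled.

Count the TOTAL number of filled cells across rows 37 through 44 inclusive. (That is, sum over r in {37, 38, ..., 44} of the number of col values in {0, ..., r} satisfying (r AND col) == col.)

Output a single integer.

r37=100101 pc3: +8 =8
r38=100110 pc3: +8 =16
r39=100111 pc4: +16 =32
r40=101000 pc2: +4 =36
r41=101001 pc3: +8 =44
r42=101010 pc3: +8 =52
r43=101011 pc4: +16 =68
r44=101100 pc3: +8 =76

Answer: 76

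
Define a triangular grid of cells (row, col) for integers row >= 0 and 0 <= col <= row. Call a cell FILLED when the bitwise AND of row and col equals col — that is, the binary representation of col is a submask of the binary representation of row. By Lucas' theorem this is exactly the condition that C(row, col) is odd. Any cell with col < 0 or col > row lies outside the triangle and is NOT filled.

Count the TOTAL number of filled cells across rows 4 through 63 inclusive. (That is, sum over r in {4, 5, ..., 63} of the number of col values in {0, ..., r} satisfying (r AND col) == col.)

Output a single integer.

r4=100 pc1: +2 =2
r5=101 pc2: +4 =6
r6=110 pc2: +4 =10
r7=111 pc3: +8 =18
r8=1000 pc1: +2 =20
r9=1001 pc2: +4 =24
r10=1010 pc2: +4 =28
r11=1011 pc3: +8 =36
r12=1100 pc2: +4 =40
r13=1101 pc3: +8 =48
r14=1110 pc3: +8 =56
r15=1111 pc4: +16 =72
r16=10000 pc1: +2 =74
r17=10001 pc2: +4 =78
r18=10010 pc2: +4 =82
r19=10011 pc3: +8 =90
r20=10100 pc2: +4 =94
r21=10101 pc3: +8 =102
r22=10110 pc3: +8 =110
r23=10111 pc4: +16 =126
r24=11000 pc2: +4 =130
r25=11001 pc3: +8 =138
r26=11010 pc3: +8 =146
r27=11011 pc4: +16 =162
r28=11100 pc3: +8 =170
r29=11101 pc4: +16 =186
r30=11110 pc4: +16 =202
r31=11111 pc5: +32 =234
r32=100000 pc1: +2 =236
r33=100001 pc2: +4 =240
r34=100010 pc2: +4 =244
r35=100011 pc3: +8 =252
r36=100100 pc2: +4 =256
r37=100101 pc3: +8 =264
r38=100110 pc3: +8 =272
r39=100111 pc4: +16 =288
r40=101000 pc2: +4 =292
r41=101001 pc3: +8 =300
r42=101010 pc3: +8 =308
r43=101011 pc4: +16 =324
r44=101100 pc3: +8 =332
r45=101101 pc4: +16 =348
r46=101110 pc4: +16 =364
r47=101111 pc5: +32 =396
r48=110000 pc2: +4 =400
r49=110001 pc3: +8 =408
r50=110010 pc3: +8 =416
r51=110011 pc4: +16 =432
r52=110100 pc3: +8 =440
r53=110101 pc4: +16 =456
r54=110110 pc4: +16 =472
r55=110111 pc5: +32 =504
r56=111000 pc3: +8 =512
r57=111001 pc4: +16 =528
r58=111010 pc4: +16 =544
r59=111011 pc5: +32 =576
r60=111100 pc4: +16 =592
r61=111101 pc5: +32 =624
r62=111110 pc5: +32 =656
r63=111111 pc6: +64 =720

Answer: 720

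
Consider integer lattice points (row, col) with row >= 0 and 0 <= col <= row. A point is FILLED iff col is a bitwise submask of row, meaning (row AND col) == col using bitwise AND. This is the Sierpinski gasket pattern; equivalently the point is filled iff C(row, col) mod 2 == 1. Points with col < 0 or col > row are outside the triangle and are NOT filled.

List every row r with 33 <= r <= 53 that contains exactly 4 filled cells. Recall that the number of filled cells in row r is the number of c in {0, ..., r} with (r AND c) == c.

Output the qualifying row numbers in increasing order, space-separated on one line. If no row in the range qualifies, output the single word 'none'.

Row r has 2^popcount(r) filled cells, so we need popcount(r) = log2(4) = 2.
Scan r = 33..53 and keep those with exactly 2 one-bits:
r=33=100001 popcount=2 -> KEEP
r=34=100010 popcount=2 -> KEEP
r=35=100011 popcount=3 -> skip
r=36=100100 popcount=2 -> KEEP
r=37=100101 popcount=3 -> skip
r=38=100110 popcount=3 -> skip
r=39=100111 popcount=4 -> skip
r=40=101000 popcount=2 -> KEEP
r=41=101001 popcount=3 -> skip
r=42=101010 popcount=3 -> skip
r=43=101011 popcount=4 -> skip
r=44=101100 popcount=3 -> skip
r=45=101101 popcount=4 -> skip
r=46=101110 popcount=4 -> skip
r=47=101111 popcount=5 -> skip
r=48=110000 popcount=2 -> KEEP
r=49=110001 popcount=3 -> skip
r=50=110010 popcount=3 -> skip
r=51=110011 popcount=4 -> skip
r=52=110100 popcount=3 -> skip
r=53=110101 popcount=4 -> skip
Kept rows: 33 34 36 40 48

Answer: 33 34 36 40 48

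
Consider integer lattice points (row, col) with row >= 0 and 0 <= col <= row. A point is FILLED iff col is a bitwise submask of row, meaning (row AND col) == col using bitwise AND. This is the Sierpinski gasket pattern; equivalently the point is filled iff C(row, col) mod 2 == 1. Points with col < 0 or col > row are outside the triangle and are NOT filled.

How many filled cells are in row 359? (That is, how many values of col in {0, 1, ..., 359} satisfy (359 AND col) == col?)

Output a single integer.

359 in binary = 101100111
popcount(359) = number of 1-bits in 101100111 = 6
A col c satisfies (359 AND c) == c iff every set bit of c is also set in 359; each of the 6 set bits of 359 can independently be on or off in c.
count = 2^6 = 64

Answer: 64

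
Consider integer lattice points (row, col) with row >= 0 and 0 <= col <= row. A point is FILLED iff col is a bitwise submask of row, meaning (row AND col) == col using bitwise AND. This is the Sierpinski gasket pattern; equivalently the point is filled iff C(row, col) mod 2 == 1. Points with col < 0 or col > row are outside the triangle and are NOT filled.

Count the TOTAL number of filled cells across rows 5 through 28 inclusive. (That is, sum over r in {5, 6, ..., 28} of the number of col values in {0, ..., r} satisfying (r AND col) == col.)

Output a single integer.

r5=101 pc2: +4 =4
r6=110 pc2: +4 =8
r7=111 pc3: +8 =16
r8=1000 pc1: +2 =18
r9=1001 pc2: +4 =22
r10=1010 pc2: +4 =26
r11=1011 pc3: +8 =34
r12=1100 pc2: +4 =38
r13=1101 pc3: +8 =46
r14=1110 pc3: +8 =54
r15=1111 pc4: +16 =70
r16=10000 pc1: +2 =72
r17=10001 pc2: +4 =76
r18=10010 pc2: +4 =80
r19=10011 pc3: +8 =88
r20=10100 pc2: +4 =92
r21=10101 pc3: +8 =100
r22=10110 pc3: +8 =108
r23=10111 pc4: +16 =124
r24=11000 pc2: +4 =128
r25=11001 pc3: +8 =136
r26=11010 pc3: +8 =144
r27=11011 pc4: +16 =160
r28=11100 pc3: +8 =168

Answer: 168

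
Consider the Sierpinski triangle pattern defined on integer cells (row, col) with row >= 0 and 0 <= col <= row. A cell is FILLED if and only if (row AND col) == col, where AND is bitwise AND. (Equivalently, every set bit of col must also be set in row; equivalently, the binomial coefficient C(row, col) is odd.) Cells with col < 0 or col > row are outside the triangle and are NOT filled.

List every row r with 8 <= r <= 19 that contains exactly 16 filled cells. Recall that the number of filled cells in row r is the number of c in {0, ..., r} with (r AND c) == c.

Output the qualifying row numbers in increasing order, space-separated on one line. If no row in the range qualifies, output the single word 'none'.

Answer: 15

Derivation:
Row r has 2^popcount(r) filled cells, so we need popcount(r) = log2(16) = 4.
Scan r = 8..19 and keep those with exactly 4 one-bits:
r=8=1000 popcount=1 -> skip
r=9=1001 popcount=2 -> skip
r=10=1010 popcount=2 -> skip
r=11=1011 popcount=3 -> skip
r=12=1100 popcount=2 -> skip
r=13=1101 popcount=3 -> skip
r=14=1110 popcount=3 -> skip
r=15=1111 popcount=4 -> KEEP
r=16=10000 popcount=1 -> skip
r=17=10001 popcount=2 -> skip
r=18=10010 popcount=2 -> skip
r=19=10011 popcount=3 -> skip
Kept rows: 15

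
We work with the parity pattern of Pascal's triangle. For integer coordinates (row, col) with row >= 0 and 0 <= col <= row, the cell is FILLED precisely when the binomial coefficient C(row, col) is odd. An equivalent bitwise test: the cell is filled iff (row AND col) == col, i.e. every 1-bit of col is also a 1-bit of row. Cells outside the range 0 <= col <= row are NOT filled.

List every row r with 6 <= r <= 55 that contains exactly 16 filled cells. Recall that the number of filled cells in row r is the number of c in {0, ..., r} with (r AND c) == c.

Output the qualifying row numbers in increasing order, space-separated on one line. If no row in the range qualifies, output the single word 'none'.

Row r has 2^popcount(r) filled cells, so we need popcount(r) = log2(16) = 4.
Scan r = 6..55 and keep those with exactly 4 one-bits:
r=6=110 popcount=2 -> skip
r=7=111 popcount=3 -> skip
r=8=1000 popcount=1 -> skip
r=9=1001 popcount=2 -> skip
r=10=1010 popcount=2 -> skip
r=11=1011 popcount=3 -> skip
r=12=1100 popcount=2 -> skip
r=13=1101 popcount=3 -> skip
r=14=1110 popcount=3 -> skip
r=15=1111 popcount=4 -> KEEP
r=16=10000 popcount=1 -> skip
r=17=10001 popcount=2 -> skip
r=18=10010 popcount=2 -> skip
r=19=10011 popcount=3 -> skip
r=20=10100 popcount=2 -> skip
r=21=10101 popcount=3 -> skip
r=22=10110 popcount=3 -> skip
r=23=10111 popcount=4 -> KEEP
r=24=11000 popcount=2 -> skip
r=25=11001 popcount=3 -> skip
r=26=11010 popcount=3 -> skip
r=27=11011 popcount=4 -> KEEP
r=28=11100 popcount=3 -> skip
r=29=11101 popcount=4 -> KEEP
r=30=11110 popcount=4 -> KEEP
r=31=11111 popcount=5 -> skip
r=32=100000 popcount=1 -> skip
r=33=100001 popcount=2 -> skip
r=34=100010 popcount=2 -> skip
r=35=100011 popcount=3 -> skip
r=36=100100 popcount=2 -> skip
r=37=100101 popcount=3 -> skip
r=38=100110 popcount=3 -> skip
r=39=100111 popcount=4 -> KEEP
r=40=101000 popcount=2 -> skip
r=41=101001 popcount=3 -> skip
r=42=101010 popcount=3 -> skip
r=43=101011 popcount=4 -> KEEP
r=44=101100 popcount=3 -> skip
r=45=101101 popcount=4 -> KEEP
r=46=101110 popcount=4 -> KEEP
r=47=101111 popcount=5 -> skip
r=48=110000 popcount=2 -> skip
r=49=110001 popcount=3 -> skip
r=50=110010 popcount=3 -> skip
r=51=110011 popcount=4 -> KEEP
r=52=110100 popcount=3 -> skip
r=53=110101 popcount=4 -> KEEP
r=54=110110 popcount=4 -> KEEP
r=55=110111 popcount=5 -> skip
Kept rows: 15 23 27 29 30 39 43 45 46 51 53 54

Answer: 15 23 27 29 30 39 43 45 46 51 53 54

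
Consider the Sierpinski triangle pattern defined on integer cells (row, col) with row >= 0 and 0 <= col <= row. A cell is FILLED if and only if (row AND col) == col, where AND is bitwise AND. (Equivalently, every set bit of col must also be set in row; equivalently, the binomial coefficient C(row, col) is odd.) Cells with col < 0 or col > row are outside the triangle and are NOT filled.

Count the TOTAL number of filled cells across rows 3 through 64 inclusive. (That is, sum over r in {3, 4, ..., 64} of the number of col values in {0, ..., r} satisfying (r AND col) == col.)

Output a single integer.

Answer: 726

Derivation:
r3=11 pc2: +4 =4
r4=100 pc1: +2 =6
r5=101 pc2: +4 =10
r6=110 pc2: +4 =14
r7=111 pc3: +8 =22
r8=1000 pc1: +2 =24
r9=1001 pc2: +4 =28
r10=1010 pc2: +4 =32
r11=1011 pc3: +8 =40
r12=1100 pc2: +4 =44
r13=1101 pc3: +8 =52
r14=1110 pc3: +8 =60
r15=1111 pc4: +16 =76
r16=10000 pc1: +2 =78
r17=10001 pc2: +4 =82
r18=10010 pc2: +4 =86
r19=10011 pc3: +8 =94
r20=10100 pc2: +4 =98
r21=10101 pc3: +8 =106
r22=10110 pc3: +8 =114
r23=10111 pc4: +16 =130
r24=11000 pc2: +4 =134
r25=11001 pc3: +8 =142
r26=11010 pc3: +8 =150
r27=11011 pc4: +16 =166
r28=11100 pc3: +8 =174
r29=11101 pc4: +16 =190
r30=11110 pc4: +16 =206
r31=11111 pc5: +32 =238
r32=100000 pc1: +2 =240
r33=100001 pc2: +4 =244
r34=100010 pc2: +4 =248
r35=100011 pc3: +8 =256
r36=100100 pc2: +4 =260
r37=100101 pc3: +8 =268
r38=100110 pc3: +8 =276
r39=100111 pc4: +16 =292
r40=101000 pc2: +4 =296
r41=101001 pc3: +8 =304
r42=101010 pc3: +8 =312
r43=101011 pc4: +16 =328
r44=101100 pc3: +8 =336
r45=101101 pc4: +16 =352
r46=101110 pc4: +16 =368
r47=101111 pc5: +32 =400
r48=110000 pc2: +4 =404
r49=110001 pc3: +8 =412
r50=110010 pc3: +8 =420
r51=110011 pc4: +16 =436
r52=110100 pc3: +8 =444
r53=110101 pc4: +16 =460
r54=110110 pc4: +16 =476
r55=110111 pc5: +32 =508
r56=111000 pc3: +8 =516
r57=111001 pc4: +16 =532
r58=111010 pc4: +16 =548
r59=111011 pc5: +32 =580
r60=111100 pc4: +16 =596
r61=111101 pc5: +32 =628
r62=111110 pc5: +32 =660
r63=111111 pc6: +64 =724
r64=1000000 pc1: +2 =726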